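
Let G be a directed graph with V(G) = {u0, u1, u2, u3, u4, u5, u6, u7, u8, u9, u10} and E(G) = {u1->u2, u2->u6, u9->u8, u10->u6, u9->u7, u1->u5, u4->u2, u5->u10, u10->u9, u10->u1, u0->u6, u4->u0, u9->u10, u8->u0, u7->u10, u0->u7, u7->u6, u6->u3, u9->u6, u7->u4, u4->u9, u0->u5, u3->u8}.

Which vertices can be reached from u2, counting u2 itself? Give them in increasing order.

Start at u2.
Its neighbours: u6.
Then their neighbours: u3.
Then next layer: u8.
Then next layer: u0.
Then next layer: u5, u7.
Then next layer: u4, u10.
Then next layer: u1, u9.
Every vertex is now reached.

u0, u1, u2, u3, u4, u5, u6, u7, u8, u9, u10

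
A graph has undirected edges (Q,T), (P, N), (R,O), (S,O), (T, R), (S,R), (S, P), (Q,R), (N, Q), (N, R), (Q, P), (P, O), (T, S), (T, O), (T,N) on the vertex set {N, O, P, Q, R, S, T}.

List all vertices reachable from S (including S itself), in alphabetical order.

Start at S.
Its neighbours: O, P, R, T.
Then their neighbours: N, Q.
Every vertex is now reached.

N, O, P, Q, R, S, T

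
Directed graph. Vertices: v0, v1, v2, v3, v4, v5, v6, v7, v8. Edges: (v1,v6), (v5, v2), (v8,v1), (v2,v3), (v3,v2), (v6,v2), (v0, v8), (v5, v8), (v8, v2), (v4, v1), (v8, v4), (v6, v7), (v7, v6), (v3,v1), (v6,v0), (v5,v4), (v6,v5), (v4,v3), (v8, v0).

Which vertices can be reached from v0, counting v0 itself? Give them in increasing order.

Start at v0.
Its neighbours: v8.
Then their neighbours: v1, v2, v4.
Then next layer: v3, v6.
Then next layer: v5, v7.
Every vertex is now reached.

v0, v1, v2, v3, v4, v5, v6, v7, v8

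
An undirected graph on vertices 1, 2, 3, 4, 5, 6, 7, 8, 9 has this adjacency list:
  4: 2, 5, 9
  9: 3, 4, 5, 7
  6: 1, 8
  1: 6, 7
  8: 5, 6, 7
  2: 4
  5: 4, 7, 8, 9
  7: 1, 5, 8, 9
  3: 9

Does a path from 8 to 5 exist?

Explore from 8.
Distance 1: reach 5, 6, 7.
Found 5.

Yes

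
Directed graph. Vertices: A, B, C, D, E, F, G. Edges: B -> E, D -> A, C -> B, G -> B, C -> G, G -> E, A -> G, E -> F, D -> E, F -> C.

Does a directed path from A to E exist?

Yes

Explore from A.
Distance 1: reach G.
Distance 2: reach B, E.
Found E.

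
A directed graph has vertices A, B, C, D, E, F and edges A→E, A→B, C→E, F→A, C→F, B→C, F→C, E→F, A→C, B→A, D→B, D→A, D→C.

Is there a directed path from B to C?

Explore from B.
Distance 1: reach A, C.
Found C.

Yes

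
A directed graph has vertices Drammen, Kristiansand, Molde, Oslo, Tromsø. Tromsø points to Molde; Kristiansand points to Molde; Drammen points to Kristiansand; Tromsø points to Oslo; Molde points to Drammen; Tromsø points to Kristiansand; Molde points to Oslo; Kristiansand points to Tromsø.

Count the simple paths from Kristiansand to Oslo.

Kristiansand→Molde→Oslo
Kristiansand→Tromsø→Molde→Oslo
Kristiansand→Tromsø→Oslo

3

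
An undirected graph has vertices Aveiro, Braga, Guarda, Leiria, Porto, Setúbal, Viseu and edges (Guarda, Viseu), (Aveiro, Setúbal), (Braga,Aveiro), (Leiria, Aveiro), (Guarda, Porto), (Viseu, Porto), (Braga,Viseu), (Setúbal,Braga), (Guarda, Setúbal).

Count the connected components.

From Aveiro: component {Aveiro, Braga, Guarda, Leiria, Porto, Setúbal, Viseu}.
That's 1 component.

1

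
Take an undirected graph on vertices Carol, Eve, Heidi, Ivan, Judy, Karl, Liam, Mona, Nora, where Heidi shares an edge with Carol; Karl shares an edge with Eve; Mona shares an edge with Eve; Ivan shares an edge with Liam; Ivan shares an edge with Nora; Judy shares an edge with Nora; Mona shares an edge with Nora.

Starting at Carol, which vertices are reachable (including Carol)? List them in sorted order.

Carol, Heidi

Start at Carol.
Its neighbours: Heidi.
Nothing further is reachable.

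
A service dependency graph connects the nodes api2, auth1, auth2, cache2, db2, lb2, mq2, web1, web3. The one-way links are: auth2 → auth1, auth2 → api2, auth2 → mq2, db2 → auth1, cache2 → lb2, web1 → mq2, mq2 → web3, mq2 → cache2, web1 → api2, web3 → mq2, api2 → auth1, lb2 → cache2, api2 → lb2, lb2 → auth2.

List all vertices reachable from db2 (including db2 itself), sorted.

Start at db2.
Its neighbours: auth1.
Nothing further is reachable.

auth1, db2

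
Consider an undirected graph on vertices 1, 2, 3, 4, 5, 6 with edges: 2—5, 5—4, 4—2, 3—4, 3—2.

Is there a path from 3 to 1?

No

Explore from 3.
Distance 1: reach 2, 4.
Distance 2: reach 5.
The search is exhausted without reaching 1; it lies in a different component.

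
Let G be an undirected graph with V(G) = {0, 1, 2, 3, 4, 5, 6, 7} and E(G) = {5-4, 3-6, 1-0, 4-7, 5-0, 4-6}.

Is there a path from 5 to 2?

Explore from 5.
Distance 1: reach 0, 4.
Distance 2: reach 1, 6, 7.
Distance 3: reach 3.
The search is exhausted without reaching 2; it lies in a different component.

No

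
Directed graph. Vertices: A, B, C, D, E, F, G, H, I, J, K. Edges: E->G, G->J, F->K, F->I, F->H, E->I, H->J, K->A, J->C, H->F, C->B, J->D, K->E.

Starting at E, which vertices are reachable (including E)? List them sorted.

Start at E.
Its neighbours: G, I.
Then their neighbours: J.
Then next layer: C, D.
Then next layer: B.
Nothing further is reachable.

B, C, D, E, G, I, J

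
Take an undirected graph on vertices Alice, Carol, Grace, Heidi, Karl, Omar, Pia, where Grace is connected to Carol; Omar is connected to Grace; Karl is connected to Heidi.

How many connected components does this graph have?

4

From Alice: component {Alice}.
From Carol: component {Carol, Grace, Omar}.
From Heidi: component {Heidi, Karl}.
From Pia: component {Pia}.
That's 4 components.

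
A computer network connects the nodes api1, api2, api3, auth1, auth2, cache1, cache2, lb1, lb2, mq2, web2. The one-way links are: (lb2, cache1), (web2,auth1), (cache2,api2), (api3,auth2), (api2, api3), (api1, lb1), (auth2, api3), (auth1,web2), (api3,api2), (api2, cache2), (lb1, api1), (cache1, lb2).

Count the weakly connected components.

5

From api1: component {api1, lb1}.
From api2: component {api2, api3, auth2, cache2}.
From auth1: component {auth1, web2}.
From cache1: component {cache1, lb2}.
From mq2: component {mq2}.
That's 5 components.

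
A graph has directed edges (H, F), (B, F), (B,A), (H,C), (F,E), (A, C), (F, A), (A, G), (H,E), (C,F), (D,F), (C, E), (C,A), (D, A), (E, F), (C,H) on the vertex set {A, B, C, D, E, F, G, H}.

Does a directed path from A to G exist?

Explore from A.
Distance 1: reach C, G.
Found G.

Yes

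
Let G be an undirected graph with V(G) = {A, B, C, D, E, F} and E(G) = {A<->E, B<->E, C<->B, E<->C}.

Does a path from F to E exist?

No

F has no edges, so nothing is reachable from it.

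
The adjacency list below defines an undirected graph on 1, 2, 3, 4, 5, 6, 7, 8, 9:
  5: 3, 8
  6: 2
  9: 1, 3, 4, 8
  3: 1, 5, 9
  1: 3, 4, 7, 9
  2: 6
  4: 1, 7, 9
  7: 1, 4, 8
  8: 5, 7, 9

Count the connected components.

From 1: component {1, 3, 4, 5, 7, 8, 9}.
From 2: component {2, 6}.
That's 2 components.

2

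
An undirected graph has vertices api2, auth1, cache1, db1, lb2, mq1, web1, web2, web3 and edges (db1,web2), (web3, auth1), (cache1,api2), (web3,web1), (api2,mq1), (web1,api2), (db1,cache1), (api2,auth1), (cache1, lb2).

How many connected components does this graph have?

1

From api2: component {api2, auth1, cache1, db1, lb2, mq1, web1, web2, web3}.
That's 1 component.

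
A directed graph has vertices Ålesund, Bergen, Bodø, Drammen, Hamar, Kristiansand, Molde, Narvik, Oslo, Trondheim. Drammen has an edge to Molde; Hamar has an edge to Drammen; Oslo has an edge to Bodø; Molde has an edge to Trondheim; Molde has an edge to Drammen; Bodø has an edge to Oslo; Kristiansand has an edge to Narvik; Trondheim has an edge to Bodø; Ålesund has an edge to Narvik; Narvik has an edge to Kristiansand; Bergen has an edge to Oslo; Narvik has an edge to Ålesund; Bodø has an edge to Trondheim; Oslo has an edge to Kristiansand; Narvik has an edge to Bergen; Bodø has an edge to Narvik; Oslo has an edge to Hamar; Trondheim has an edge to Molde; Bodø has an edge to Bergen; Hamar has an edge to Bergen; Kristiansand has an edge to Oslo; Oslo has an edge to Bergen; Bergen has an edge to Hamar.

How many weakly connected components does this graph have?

1

From Ålesund: component {Ålesund, Bergen, Bodø, Drammen, Hamar, Kristiansand, Molde, Narvik, Oslo, Trondheim}.
That's 1 component.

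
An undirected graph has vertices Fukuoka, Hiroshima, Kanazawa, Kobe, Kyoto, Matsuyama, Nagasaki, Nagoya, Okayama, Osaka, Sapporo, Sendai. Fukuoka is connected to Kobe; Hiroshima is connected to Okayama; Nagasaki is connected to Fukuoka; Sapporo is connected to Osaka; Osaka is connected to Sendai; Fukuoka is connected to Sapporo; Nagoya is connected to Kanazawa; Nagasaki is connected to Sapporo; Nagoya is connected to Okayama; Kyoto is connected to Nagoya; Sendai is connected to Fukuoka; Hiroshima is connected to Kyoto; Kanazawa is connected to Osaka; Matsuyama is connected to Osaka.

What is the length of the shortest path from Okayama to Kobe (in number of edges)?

6

Distance 0: Okayama.
Distance 1: Hiroshima, Nagoya.
Distance 2: Kanazawa, Kyoto.
Distance 3: Osaka.
Distance 4: Matsuyama, Sapporo, Sendai.
Distance 5: Fukuoka, Nagasaki.
Distance 6: Kobe — contains Kobe.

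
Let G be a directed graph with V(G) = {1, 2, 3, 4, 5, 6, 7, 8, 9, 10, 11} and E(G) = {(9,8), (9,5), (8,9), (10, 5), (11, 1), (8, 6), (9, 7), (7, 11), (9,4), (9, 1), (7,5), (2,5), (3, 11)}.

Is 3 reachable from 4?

No

4 has no outgoing edges, so nothing is reachable from it.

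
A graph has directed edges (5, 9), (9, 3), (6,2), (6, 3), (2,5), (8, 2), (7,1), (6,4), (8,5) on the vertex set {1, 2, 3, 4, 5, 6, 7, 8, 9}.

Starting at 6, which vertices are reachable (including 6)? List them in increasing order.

2, 3, 4, 5, 6, 9

Start at 6.
Its neighbours: 2, 3, 4.
Then their neighbours: 5.
Then next layer: 9.
Nothing further is reachable.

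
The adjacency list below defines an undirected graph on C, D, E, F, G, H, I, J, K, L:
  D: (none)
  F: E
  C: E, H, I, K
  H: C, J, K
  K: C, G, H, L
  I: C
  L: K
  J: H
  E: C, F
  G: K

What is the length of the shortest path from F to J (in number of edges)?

Distance 0: F.
Distance 1: E.
Distance 2: C.
Distance 3: H, I, K.
Distance 4: G, J, L — contains J.

4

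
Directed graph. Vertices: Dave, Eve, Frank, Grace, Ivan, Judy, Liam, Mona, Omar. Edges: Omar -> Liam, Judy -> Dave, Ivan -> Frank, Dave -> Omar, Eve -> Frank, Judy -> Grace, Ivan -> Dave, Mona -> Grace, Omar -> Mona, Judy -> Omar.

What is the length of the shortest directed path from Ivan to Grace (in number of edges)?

Distance 0: Ivan.
Distance 1: Dave, Frank.
Distance 2: Omar.
Distance 3: Liam, Mona.
Distance 4: Grace — contains Grace.

4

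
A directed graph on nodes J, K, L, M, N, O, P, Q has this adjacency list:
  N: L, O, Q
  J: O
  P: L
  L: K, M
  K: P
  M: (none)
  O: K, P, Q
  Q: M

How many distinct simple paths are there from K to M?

1

K→P→L→M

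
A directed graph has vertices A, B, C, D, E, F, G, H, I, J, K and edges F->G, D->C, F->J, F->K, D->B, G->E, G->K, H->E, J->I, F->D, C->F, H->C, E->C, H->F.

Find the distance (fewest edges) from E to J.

Distance 0: E.
Distance 1: C.
Distance 2: F.
Distance 3: D, G, J, K — contains J.

3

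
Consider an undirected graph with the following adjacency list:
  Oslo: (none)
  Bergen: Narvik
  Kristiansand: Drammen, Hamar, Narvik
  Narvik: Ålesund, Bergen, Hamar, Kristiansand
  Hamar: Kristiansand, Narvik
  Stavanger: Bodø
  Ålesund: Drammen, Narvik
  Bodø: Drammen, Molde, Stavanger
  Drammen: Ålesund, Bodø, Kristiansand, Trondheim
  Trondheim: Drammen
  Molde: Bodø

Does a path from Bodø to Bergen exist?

Explore from Bodø.
Distance 1: reach Drammen, Molde, Stavanger.
Distance 2: reach Ålesund, Kristiansand, Trondheim.
Distance 3: reach Hamar, Narvik.
Distance 4: reach Bergen.
Found Bergen.

Yes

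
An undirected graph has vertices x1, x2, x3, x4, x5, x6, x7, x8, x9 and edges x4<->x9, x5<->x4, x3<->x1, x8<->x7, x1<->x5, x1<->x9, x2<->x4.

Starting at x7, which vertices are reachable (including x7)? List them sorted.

x7, x8

Start at x7.
Its neighbours: x8.
Nothing further is reachable.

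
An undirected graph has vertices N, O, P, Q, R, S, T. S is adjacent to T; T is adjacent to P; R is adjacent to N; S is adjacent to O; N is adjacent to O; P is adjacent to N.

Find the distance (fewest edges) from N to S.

Distance 0: N.
Distance 1: O, P, R.
Distance 2: S, T — contains S.

2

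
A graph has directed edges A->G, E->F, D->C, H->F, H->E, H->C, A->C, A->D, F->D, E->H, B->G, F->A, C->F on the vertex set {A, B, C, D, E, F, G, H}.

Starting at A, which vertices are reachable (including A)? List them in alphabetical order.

Start at A.
Its neighbours: C, D, G.
Then their neighbours: F.
Nothing further is reachable.

A, C, D, F, G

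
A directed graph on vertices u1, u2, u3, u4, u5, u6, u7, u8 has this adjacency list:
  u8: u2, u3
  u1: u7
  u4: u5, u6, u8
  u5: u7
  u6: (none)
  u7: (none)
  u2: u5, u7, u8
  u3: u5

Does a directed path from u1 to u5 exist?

Explore from u1.
Distance 1: reach u7.
The search from u1 is exhausted; no directed path reaches u5.

No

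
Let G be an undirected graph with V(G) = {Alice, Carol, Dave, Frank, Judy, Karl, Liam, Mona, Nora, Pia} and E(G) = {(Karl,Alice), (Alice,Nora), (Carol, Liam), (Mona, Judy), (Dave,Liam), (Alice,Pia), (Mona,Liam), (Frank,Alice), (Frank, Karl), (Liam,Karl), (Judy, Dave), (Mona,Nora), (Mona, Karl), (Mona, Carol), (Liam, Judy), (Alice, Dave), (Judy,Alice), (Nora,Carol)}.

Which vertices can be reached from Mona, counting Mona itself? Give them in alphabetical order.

Start at Mona.
Its neighbours: Carol, Judy, Karl, Liam, Nora.
Then their neighbours: Alice, Dave, Frank.
Then next layer: Pia.
Every vertex is now reached.

Alice, Carol, Dave, Frank, Judy, Karl, Liam, Mona, Nora, Pia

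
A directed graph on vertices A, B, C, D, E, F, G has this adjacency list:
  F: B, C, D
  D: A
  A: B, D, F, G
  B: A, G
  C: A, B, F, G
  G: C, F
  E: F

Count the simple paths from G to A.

G→C→A
G→C→B→A
G→C→F→B→A
G→C→F→D→A
G→F→B→A
G→F→C→A
G→F→C→B→A
G→F→D→A

8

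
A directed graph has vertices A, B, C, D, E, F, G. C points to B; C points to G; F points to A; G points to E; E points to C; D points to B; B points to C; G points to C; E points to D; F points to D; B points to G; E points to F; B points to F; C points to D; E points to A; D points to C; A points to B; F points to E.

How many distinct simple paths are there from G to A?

G→C→B→F→A
G→C→B→F→E→A
G→C→D→B→F→A
G→C→D→B→F→E→A
G→E→A
G→E→C→B→F→A
G→E→C→D→B→F→A
G→E→D→B→F→A
G→E→D→C→B→F→A
G→E→F→A

10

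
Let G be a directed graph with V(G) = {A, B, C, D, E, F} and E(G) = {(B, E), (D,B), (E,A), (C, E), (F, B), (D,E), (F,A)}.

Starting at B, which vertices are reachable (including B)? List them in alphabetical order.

A, B, E

Start at B.
Its neighbours: E.
Then their neighbours: A.
Nothing further is reachable.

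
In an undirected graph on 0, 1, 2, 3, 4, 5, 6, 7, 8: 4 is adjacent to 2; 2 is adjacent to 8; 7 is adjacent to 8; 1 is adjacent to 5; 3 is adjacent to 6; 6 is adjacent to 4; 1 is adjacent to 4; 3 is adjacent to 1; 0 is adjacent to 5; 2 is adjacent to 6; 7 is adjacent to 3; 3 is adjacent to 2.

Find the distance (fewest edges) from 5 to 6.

Distance 0: 5.
Distance 1: 0, 1.
Distance 2: 3, 4.
Distance 3: 2, 6, 7 — contains 6.

3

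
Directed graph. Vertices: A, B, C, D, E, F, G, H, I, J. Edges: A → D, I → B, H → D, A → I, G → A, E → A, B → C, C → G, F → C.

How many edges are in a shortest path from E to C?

Distance 0: E.
Distance 1: A.
Distance 2: D, I.
Distance 3: B.
Distance 4: C — contains C.

4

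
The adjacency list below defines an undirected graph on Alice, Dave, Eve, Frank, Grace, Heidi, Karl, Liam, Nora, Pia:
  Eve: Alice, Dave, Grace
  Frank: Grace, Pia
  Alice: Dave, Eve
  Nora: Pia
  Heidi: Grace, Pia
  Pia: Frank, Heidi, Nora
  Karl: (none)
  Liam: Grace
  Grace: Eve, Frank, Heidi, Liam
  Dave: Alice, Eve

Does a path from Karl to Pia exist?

No

Karl has no edges, so nothing is reachable from it.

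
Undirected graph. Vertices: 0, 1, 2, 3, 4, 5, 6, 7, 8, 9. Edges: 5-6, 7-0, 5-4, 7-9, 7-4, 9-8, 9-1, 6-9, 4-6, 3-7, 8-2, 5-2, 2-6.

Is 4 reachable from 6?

Explore from 6.
Distance 1: reach 2, 4, 5, 9.
Found 4.

Yes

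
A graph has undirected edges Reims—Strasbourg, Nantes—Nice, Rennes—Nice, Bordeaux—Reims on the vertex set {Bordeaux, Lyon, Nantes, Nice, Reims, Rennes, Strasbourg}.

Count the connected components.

From Bordeaux: component {Bordeaux, Reims, Strasbourg}.
From Lyon: component {Lyon}.
From Nantes: component {Nantes, Nice, Rennes}.
That's 3 components.

3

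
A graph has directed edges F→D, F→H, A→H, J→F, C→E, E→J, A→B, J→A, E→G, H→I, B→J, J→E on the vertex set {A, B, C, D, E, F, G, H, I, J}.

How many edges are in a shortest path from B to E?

Distance 0: B.
Distance 1: J.
Distance 2: A, E, F — contains E.

2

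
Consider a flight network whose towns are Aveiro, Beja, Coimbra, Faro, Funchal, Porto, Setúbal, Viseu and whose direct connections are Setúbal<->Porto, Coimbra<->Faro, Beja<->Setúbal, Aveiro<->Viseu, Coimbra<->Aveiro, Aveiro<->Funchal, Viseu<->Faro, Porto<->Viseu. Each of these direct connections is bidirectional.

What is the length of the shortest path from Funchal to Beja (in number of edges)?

Distance 0: Funchal.
Distance 1: Aveiro.
Distance 2: Coimbra, Viseu.
Distance 3: Faro, Porto.
Distance 4: Setúbal.
Distance 5: Beja — contains Beja.

5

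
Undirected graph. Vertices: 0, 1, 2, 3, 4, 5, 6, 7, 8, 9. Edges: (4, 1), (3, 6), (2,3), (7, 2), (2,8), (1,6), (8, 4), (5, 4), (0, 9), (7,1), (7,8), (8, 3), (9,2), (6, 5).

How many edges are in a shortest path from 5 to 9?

4

Distance 0: 5.
Distance 1: 4, 6.
Distance 2: 1, 3, 8.
Distance 3: 2, 7.
Distance 4: 9 — contains 9.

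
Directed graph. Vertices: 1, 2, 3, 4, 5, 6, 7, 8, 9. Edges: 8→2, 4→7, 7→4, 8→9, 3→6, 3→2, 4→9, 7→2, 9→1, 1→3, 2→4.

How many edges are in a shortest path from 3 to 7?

3

Distance 0: 3.
Distance 1: 2, 6.
Distance 2: 4.
Distance 3: 7, 9 — contains 7.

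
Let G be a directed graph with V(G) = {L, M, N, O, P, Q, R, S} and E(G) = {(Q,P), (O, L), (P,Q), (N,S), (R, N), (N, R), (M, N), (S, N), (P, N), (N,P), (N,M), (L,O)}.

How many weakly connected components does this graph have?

2

From L: component {L, O}.
From M: component {M, N, P, Q, R, S}.
That's 2 components.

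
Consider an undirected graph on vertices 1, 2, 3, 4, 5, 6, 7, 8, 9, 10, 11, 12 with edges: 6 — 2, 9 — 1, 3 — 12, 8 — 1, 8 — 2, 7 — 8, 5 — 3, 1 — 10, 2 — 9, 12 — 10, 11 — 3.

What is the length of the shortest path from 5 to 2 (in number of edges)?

Distance 0: 5.
Distance 1: 3.
Distance 2: 11, 12.
Distance 3: 10.
Distance 4: 1.
Distance 5: 8, 9.
Distance 6: 2, 7 — contains 2.

6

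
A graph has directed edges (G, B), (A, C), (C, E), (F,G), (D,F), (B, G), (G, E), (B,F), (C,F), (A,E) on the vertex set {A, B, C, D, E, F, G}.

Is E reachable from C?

Yes

Explore from C.
Distance 1: reach E, F.
Found E.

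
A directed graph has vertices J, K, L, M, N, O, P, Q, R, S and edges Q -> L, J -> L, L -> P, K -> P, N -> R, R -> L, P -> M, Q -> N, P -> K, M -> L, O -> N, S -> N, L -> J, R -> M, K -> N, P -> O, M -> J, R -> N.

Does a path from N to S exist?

No

Explore from N.
Distance 1: reach R.
Distance 2: reach L, M.
Distance 3: reach J, P.
Distance 4: reach K, O.
The search from N is exhausted; no directed path reaches S.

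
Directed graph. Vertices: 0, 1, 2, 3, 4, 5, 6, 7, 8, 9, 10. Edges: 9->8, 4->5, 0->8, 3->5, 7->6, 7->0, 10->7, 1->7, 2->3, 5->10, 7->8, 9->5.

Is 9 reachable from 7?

Explore from 7.
Distance 1: reach 0, 6, 8.
The search from 7 is exhausted; no directed path reaches 9.

No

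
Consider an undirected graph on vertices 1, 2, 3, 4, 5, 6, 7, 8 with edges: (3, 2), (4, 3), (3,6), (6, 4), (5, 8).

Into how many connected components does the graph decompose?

4

From 1: component {1}.
From 2: component {2, 3, 4, 6}.
From 5: component {5, 8}.
From 7: component {7}.
That's 4 components.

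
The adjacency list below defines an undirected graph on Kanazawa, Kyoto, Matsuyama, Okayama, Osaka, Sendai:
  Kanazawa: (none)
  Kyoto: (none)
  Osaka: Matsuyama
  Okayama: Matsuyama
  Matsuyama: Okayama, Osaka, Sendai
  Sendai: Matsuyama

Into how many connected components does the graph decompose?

From Kanazawa: component {Kanazawa}.
From Kyoto: component {Kyoto}.
From Matsuyama: component {Matsuyama, Okayama, Osaka, Sendai}.
That's 3 components.

3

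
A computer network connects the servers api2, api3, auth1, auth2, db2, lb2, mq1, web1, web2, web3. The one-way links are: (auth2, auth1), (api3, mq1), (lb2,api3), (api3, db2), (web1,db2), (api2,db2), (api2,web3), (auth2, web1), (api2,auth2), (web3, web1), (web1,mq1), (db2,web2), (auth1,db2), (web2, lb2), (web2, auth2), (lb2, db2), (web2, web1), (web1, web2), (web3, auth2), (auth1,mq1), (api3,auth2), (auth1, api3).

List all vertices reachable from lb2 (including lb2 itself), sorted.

Start at lb2.
Its neighbours: api3, db2.
Then their neighbours: auth2, mq1, web2.
Then next layer: auth1, web1.
Nothing further is reachable.

api3, auth1, auth2, db2, lb2, mq1, web1, web2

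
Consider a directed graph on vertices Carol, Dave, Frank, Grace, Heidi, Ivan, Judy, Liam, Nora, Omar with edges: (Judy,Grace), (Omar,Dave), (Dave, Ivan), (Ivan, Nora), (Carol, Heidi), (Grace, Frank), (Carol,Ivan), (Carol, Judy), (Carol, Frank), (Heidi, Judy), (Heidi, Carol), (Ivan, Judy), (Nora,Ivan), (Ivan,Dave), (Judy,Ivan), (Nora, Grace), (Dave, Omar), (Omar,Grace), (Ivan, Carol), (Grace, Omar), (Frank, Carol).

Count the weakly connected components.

From Carol: component {Carol, Dave, Frank, Grace, Heidi, Ivan, Judy, Nora, Omar}.
From Liam: component {Liam}.
That's 2 components.

2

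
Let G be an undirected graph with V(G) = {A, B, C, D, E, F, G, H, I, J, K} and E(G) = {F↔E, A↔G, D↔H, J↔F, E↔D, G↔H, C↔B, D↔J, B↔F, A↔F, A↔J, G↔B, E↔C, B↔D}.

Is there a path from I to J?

I has no edges, so nothing is reachable from it.

No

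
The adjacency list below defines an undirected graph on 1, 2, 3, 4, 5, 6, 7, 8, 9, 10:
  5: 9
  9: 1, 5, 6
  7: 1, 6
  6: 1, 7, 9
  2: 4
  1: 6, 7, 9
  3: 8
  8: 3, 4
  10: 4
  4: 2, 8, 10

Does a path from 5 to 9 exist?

Yes

Explore from 5.
Distance 1: reach 9.
Found 9.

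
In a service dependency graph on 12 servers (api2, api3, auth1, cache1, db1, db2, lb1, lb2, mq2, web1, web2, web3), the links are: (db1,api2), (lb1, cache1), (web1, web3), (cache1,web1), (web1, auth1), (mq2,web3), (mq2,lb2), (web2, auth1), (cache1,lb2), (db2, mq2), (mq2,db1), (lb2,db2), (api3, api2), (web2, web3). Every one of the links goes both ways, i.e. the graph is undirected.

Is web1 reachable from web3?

Explore from web3.
Distance 1: reach mq2, web1, web2.
Found web1.

Yes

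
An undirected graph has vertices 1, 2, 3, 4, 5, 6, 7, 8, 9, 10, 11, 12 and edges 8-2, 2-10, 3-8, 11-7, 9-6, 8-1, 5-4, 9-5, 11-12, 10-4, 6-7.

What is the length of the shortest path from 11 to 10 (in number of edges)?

6

Distance 0: 11.
Distance 1: 7, 12.
Distance 2: 6.
Distance 3: 9.
Distance 4: 5.
Distance 5: 4.
Distance 6: 10 — contains 10.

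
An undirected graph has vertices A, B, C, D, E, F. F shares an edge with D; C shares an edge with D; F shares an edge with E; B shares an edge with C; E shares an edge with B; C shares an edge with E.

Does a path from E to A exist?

Explore from E.
Distance 1: reach B, C, F.
Distance 2: reach D.
The search is exhausted without reaching A; it lies in a different component.

No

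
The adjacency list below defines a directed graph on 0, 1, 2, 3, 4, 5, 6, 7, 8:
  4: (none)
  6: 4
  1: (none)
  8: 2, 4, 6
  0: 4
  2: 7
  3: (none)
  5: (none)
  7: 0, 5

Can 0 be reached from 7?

Yes

Explore from 7.
Distance 1: reach 0, 5.
Found 0.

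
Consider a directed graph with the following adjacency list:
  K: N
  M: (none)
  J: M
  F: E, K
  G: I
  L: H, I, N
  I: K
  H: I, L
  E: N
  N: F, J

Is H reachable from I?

No

Explore from I.
Distance 1: reach K.
Distance 2: reach N.
Distance 3: reach F, J.
Distance 4: reach E, M.
The search from I is exhausted; no directed path reaches H.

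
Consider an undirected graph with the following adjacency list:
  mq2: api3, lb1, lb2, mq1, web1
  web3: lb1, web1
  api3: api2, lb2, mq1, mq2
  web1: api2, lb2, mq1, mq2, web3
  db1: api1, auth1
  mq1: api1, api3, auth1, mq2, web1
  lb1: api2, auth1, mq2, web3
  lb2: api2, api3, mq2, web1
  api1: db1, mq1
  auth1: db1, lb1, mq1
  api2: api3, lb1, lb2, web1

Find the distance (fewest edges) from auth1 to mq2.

2

Distance 0: auth1.
Distance 1: db1, lb1, mq1.
Distance 2: api1, api2, api3, mq2, web1, web3 — contains mq2.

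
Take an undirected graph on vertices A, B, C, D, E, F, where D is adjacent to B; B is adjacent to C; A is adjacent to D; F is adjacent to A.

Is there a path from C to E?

No

Explore from C.
Distance 1: reach B.
Distance 2: reach D.
Distance 3: reach A.
Distance 4: reach F.
The search is exhausted without reaching E; it lies in a different component.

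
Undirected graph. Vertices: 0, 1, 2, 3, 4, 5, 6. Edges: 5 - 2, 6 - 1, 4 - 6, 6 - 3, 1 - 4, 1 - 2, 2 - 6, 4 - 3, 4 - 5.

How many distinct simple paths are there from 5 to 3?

5–2–1–4–3
5–2–1–4–6–3
5–2–1–6–3
5–2–1–6–4–3
5–2–6–1–4–3
5–2–6–3
5–2–6–4–3
5–4–1–2–6–3
5–4–1–6–3
5–4–3
5–4–6–3

11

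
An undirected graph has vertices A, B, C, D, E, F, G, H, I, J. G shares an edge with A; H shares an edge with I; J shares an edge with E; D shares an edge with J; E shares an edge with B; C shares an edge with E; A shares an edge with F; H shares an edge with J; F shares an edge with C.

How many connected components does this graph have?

From A: component {A, B, C, D, E, F, G, H, I, J}.
That's 1 component.

1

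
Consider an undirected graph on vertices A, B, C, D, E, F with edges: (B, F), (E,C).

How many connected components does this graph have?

From A: component {A}.
From B: component {B, F}.
From C: component {C, E}.
From D: component {D}.
That's 4 components.

4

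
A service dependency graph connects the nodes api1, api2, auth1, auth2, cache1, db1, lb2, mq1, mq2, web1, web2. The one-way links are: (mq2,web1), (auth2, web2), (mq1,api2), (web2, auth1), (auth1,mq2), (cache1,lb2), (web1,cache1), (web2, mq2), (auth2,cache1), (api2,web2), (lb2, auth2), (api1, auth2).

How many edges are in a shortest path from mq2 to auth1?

6

Distance 0: mq2.
Distance 1: web1.
Distance 2: cache1.
Distance 3: lb2.
Distance 4: auth2.
Distance 5: web2.
Distance 6: auth1 — contains auth1.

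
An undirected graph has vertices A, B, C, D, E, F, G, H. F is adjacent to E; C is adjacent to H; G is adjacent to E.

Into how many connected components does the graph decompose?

From A: component {A}.
From B: component {B}.
From C: component {C, H}.
From D: component {D}.
From E: component {E, F, G}.
That's 5 components.

5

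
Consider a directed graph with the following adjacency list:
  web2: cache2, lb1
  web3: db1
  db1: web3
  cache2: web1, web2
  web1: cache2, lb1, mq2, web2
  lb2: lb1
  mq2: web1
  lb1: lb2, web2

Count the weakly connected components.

From cache2: component {cache2, lb1, lb2, mq2, web1, web2}.
From db1: component {db1, web3}.
That's 2 components.

2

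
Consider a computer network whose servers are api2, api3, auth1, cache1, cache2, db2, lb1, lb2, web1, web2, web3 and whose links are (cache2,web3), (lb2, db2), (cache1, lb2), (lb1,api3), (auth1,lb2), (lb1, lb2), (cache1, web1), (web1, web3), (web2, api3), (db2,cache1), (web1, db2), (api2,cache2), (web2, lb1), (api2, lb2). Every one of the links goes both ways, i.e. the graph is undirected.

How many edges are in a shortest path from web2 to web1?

Distance 0: web2.
Distance 1: api3, lb1.
Distance 2: lb2.
Distance 3: api2, auth1, cache1, db2.
Distance 4: cache2, web1 — contains web1.

4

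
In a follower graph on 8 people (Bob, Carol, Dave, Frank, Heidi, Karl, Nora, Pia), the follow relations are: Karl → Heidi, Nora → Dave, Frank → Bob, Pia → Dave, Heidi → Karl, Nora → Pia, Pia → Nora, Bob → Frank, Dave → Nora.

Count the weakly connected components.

From Bob: component {Bob, Frank}.
From Carol: component {Carol}.
From Dave: component {Dave, Nora, Pia}.
From Heidi: component {Heidi, Karl}.
That's 4 components.

4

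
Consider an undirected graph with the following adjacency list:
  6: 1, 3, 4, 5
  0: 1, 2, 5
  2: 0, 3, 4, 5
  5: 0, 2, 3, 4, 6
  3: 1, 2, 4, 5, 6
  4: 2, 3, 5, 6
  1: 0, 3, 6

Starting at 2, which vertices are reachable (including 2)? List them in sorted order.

Start at 2.
Its neighbours: 0, 3, 4, 5.
Then their neighbours: 1, 6.
Every vertex is now reached.

0, 1, 2, 3, 4, 5, 6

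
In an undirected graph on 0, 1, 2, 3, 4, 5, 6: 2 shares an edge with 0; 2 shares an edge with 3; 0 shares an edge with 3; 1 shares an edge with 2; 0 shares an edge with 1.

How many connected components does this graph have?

From 0: component {0, 1, 2, 3}.
From 4: component {4}.
From 5: component {5}.
From 6: component {6}.
That's 4 components.

4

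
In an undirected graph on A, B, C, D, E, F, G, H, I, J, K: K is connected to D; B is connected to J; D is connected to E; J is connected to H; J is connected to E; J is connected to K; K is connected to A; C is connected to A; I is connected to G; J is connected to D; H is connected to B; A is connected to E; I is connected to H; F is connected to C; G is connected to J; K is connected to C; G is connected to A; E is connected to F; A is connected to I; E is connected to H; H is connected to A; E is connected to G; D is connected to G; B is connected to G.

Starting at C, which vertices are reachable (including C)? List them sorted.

A, B, C, D, E, F, G, H, I, J, K

Start at C.
Its neighbours: A, F, K.
Then their neighbours: D, E, G, H, I, J.
Then next layer: B.
Every vertex is now reached.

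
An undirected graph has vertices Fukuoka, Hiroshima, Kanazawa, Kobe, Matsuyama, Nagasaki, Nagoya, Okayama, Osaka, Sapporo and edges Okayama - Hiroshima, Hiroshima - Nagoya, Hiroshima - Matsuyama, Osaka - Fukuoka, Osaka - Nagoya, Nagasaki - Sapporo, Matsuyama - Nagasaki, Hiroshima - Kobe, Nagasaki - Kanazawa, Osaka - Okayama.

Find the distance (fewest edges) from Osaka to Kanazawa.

Distance 0: Osaka.
Distance 1: Fukuoka, Nagoya, Okayama.
Distance 2: Hiroshima.
Distance 3: Kobe, Matsuyama.
Distance 4: Nagasaki.
Distance 5: Kanazawa, Sapporo — contains Kanazawa.

5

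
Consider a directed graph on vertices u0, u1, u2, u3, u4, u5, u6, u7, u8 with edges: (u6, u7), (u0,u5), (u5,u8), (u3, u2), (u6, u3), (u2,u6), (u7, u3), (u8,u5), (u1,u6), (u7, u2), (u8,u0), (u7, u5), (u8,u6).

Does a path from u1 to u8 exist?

Explore from u1.
Distance 1: reach u6.
Distance 2: reach u3, u7.
Distance 3: reach u2, u5.
Distance 4: reach u8.
Found u8.

Yes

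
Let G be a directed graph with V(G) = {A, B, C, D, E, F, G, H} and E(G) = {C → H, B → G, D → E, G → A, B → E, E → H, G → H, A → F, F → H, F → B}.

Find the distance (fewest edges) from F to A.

3

Distance 0: F.
Distance 1: B, H.
Distance 2: E, G.
Distance 3: A — contains A.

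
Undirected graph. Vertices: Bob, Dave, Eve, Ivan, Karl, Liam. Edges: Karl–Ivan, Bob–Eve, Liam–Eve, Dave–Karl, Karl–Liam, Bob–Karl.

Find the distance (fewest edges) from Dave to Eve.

Distance 0: Dave.
Distance 1: Karl.
Distance 2: Bob, Ivan, Liam.
Distance 3: Eve — contains Eve.

3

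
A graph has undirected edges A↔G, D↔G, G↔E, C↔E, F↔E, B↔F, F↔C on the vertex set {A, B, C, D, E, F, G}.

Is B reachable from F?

Yes

Explore from F.
Distance 1: reach B, C, E.
Found B.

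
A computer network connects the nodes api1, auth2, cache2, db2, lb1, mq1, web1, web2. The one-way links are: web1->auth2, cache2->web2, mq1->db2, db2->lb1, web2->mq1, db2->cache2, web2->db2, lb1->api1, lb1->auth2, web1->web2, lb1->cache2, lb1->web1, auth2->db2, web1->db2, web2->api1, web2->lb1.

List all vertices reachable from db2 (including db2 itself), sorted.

Start at db2.
Its neighbours: cache2, lb1.
Then their neighbours: api1, auth2, web1, web2.
Then next layer: mq1.
Every vertex is now reached.

api1, auth2, cache2, db2, lb1, mq1, web1, web2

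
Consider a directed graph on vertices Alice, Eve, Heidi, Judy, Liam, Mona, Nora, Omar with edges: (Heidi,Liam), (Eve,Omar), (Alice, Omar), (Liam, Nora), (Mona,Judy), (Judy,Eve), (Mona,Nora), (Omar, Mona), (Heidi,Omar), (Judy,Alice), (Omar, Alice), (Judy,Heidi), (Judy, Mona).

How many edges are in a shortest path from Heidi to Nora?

Distance 0: Heidi.
Distance 1: Liam, Omar.
Distance 2: Alice, Mona, Nora — contains Nora.

2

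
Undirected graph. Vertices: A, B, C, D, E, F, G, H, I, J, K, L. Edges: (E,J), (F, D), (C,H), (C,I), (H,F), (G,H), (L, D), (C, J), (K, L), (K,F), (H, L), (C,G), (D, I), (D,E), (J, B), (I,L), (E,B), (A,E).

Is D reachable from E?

Explore from E.
Distance 1: reach A, B, D, J.
Found D.

Yes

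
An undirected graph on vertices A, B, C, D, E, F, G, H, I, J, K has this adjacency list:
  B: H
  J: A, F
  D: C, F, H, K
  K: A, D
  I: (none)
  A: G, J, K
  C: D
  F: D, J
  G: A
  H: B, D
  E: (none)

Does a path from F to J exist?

Yes

Explore from F.
Distance 1: reach D, J.
Found J.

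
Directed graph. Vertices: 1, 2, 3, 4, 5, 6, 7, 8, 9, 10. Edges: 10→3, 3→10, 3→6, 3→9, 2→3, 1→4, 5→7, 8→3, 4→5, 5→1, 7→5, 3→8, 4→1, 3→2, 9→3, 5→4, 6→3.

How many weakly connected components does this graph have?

From 1: component {1, 4, 5, 7}.
From 2: component {2, 3, 6, 8, 9, 10}.
That's 2 components.

2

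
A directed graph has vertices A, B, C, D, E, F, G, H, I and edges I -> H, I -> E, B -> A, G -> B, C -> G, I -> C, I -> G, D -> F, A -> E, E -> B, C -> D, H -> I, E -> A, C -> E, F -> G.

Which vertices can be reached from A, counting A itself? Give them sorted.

A, B, E

Start at A.
Its neighbours: E.
Then their neighbours: B.
Nothing further is reachable.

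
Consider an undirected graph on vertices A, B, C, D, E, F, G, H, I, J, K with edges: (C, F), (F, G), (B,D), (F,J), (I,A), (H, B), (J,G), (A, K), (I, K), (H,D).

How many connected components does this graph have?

From A: component {A, I, K}.
From B: component {B, D, H}.
From C: component {C, F, G, J}.
From E: component {E}.
That's 4 components.

4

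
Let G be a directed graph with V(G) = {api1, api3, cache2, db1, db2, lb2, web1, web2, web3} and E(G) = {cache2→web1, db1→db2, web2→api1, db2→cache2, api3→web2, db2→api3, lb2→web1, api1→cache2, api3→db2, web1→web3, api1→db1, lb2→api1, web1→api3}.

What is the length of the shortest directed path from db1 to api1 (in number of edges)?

4

Distance 0: db1.
Distance 1: db2.
Distance 2: api3, cache2.
Distance 3: web1, web2.
Distance 4: api1, web3 — contains api1.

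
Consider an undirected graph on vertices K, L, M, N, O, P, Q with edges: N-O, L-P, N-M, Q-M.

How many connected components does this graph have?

From K: component {K}.
From L: component {L, P}.
From M: component {M, N, O, Q}.
That's 3 components.

3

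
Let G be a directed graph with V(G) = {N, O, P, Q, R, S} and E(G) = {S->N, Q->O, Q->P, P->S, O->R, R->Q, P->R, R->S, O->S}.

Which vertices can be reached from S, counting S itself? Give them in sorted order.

N, S

Start at S.
Its neighbours: N.
Nothing further is reachable.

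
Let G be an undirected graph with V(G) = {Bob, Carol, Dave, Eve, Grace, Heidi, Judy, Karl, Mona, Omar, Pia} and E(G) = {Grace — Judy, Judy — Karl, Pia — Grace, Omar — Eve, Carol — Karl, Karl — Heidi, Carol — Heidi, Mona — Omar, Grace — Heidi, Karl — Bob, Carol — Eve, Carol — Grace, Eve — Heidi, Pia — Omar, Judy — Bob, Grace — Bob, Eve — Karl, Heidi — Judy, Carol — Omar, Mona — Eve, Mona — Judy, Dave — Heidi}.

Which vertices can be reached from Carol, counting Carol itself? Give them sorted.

Start at Carol.
Its neighbours: Eve, Grace, Heidi, Karl, Omar.
Then their neighbours: Bob, Dave, Judy, Mona, Pia.
Every vertex is now reached.

Bob, Carol, Dave, Eve, Grace, Heidi, Judy, Karl, Mona, Omar, Pia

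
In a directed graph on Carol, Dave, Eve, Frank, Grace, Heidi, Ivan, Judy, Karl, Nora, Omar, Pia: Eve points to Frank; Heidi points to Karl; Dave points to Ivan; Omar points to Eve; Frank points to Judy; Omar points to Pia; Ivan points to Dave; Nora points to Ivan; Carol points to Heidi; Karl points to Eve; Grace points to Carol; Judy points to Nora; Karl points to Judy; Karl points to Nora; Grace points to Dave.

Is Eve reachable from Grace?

Explore from Grace.
Distance 1: reach Carol, Dave.
Distance 2: reach Heidi, Ivan.
Distance 3: reach Karl.
Distance 4: reach Eve, Judy, Nora.
Found Eve.

Yes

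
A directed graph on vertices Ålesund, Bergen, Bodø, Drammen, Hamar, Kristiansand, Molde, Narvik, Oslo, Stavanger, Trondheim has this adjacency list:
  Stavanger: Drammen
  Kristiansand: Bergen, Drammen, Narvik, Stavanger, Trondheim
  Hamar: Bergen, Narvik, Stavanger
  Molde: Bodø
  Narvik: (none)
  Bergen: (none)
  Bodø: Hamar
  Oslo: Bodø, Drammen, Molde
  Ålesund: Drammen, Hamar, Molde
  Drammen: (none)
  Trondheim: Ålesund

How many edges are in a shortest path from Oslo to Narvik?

3

Distance 0: Oslo.
Distance 1: Bodø, Drammen, Molde.
Distance 2: Hamar.
Distance 3: Bergen, Narvik, Stavanger — contains Narvik.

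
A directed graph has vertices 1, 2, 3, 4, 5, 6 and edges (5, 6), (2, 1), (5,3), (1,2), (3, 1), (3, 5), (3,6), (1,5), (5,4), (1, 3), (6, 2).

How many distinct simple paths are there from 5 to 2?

5→3→1→2
5→3→6→2
5→6→2

3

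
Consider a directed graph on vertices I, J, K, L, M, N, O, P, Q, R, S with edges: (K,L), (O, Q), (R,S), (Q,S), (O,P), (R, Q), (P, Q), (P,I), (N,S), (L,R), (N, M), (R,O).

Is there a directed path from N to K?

Explore from N.
Distance 1: reach M, S.
The search from N is exhausted; no directed path reaches K.

No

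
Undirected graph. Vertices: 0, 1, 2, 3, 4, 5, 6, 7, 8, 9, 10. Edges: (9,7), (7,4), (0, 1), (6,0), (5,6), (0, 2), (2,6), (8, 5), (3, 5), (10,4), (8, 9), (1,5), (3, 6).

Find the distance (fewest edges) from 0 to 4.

Distance 0: 0.
Distance 1: 1, 2, 6.
Distance 2: 3, 5.
Distance 3: 8.
Distance 4: 9.
Distance 5: 7.
Distance 6: 4 — contains 4.

6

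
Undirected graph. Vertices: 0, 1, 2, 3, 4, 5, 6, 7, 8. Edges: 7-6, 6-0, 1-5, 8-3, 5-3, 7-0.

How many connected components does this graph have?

4

From 0: component {0, 6, 7}.
From 1: component {1, 3, 5, 8}.
From 2: component {2}.
From 4: component {4}.
That's 4 components.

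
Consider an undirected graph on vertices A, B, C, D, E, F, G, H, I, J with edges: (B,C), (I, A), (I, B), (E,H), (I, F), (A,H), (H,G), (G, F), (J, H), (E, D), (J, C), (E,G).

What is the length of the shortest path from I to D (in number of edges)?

Distance 0: I.
Distance 1: A, B, F.
Distance 2: C, G, H.
Distance 3: E, J.
Distance 4: D — contains D.

4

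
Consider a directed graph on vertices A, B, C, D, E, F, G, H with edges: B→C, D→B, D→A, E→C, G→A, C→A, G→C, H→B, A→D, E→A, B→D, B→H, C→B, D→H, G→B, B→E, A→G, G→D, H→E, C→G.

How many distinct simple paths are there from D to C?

15

D→A→G→B→C
D→A→G→B→E→C
D→A→G→B→H→E→C
D→A→G→C
D→B→C
D→B→E→A→G→C
D→B→E→C
D→B→H→E→A→G→C
D→B→H→E→C
D→H→B→C
D→H→B→E→A→G→C
D→H→B→E→C
D→H→E→A→G→B→C
D→H→E→A→G→C
D→H→E→C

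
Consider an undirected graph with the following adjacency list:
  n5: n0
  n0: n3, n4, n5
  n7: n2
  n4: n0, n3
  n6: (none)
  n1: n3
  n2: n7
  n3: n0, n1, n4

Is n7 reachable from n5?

No

Explore from n5.
Distance 1: reach n0.
Distance 2: reach n3, n4.
Distance 3: reach n1.
The search is exhausted without reaching n7; it lies in a different component.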